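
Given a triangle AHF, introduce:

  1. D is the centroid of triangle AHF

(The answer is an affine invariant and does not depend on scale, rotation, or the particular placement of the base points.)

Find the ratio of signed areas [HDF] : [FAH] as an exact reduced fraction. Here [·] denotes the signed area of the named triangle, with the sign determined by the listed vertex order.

[HDF]:[FAH] = -1/3

Choose coordinates A = (0, 0), H = (1, 0), F = (0, 1).
1. D is the centroid of triangle AHF ⇒ D = (1/3, 1/3)
2·[HDF] = -1/3, 2·[FAH] = 1
[HDF]:[FAH] = -1/3:1 = -1/3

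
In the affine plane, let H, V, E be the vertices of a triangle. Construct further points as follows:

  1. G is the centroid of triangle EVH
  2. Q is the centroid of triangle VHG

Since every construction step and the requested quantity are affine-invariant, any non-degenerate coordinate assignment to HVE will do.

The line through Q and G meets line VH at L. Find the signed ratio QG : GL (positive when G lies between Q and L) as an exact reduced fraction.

QG:GL = -2/3

Choose coordinates H = (0, 0), V = (1, 0), E = (0, 1).
1. G is the centroid of triangle EVH ⇒ G = (1/3, 1/3)
2. Q is the centroid of triangle VHG ⇒ Q = (4/9, 1/9)
line QG meets VH at L = (1/2, 0)
G = Q + t·(L−Q) with t = -2, so QG:GL = -2:3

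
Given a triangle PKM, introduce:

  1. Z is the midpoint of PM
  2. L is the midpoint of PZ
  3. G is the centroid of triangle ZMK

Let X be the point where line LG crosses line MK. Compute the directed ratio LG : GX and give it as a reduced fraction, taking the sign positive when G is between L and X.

LG:GX = 7/2

Choose coordinates P = (0, 0), K = (1, 0), M = (0, 1).
1. Z is the midpoint of PM ⇒ Z = (0, 1/2)
2. L is the midpoint of PZ ⇒ L = (0, 1/4)
3. G is the centroid of triangle ZMK ⇒ G = (1/3, 1/2)
line LG meets MK at X = (3/7, 4/7)
G = L + t·(X−L) with t = 7/9, so LG:GX = 7/9:2/9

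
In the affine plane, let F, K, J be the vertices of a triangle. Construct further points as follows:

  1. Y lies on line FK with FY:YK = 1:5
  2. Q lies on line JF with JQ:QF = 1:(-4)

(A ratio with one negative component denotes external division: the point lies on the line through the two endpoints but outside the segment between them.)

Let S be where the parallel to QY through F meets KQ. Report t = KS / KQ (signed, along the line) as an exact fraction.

t = 6/5

Assign F = (0, 0), K = (1, 0), J = (0, 1) — the answer is frame-independent, so this choice is without loss of generality.
1. Y lies on line FK with FY:YK = 1:5 ⇒ Y = (1/6, 0)
2. Q lies on line JF with JQ:QF = 1:(-4) ⇒ Q = (0, 4/3)
through F parallel to QY: direction (1/6, -4/3); meets KQ at S = (-1/5, 8/5)
S = K + t·(Q−K) with t = 6/5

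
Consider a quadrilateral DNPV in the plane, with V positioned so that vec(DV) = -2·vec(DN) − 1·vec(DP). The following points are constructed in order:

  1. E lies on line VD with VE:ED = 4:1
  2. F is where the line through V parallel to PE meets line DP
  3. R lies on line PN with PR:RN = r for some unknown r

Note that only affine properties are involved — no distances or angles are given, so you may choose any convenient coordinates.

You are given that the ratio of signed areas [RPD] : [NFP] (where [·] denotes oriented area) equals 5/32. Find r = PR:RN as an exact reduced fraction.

r = 5/3

Assign D = (0, 0), N = (1, 0), P = (0, 1), V = (-2, -1) — the answer is frame-independent, so this choice is without loss of generality.
1. E lies on line VD with VE:ED = 4:1 ⇒ E = (-2/5, -1/5)
2. F is where the line through V parallel to PE meets line DP ⇒ F = (0, 5)
3. With PR:RN = r, write λ = r/(r+1) so R = P + λ·(N−P); R is affine-linear in λ
Every point depending on R is an affine combination of R and λ-independent points, so each such coordinate is linear in λ; the λ² term in each signed area is a multiple of (N−P)×(N−P) = 0, so 2·[RPD] and 2·[NFP] are each linear in λ. Evaluating at λ=0 and λ=1:
  2·[RPD] = λ,   2·[NFP] = 4
So [RPD]:[NFP] = (λ) / (4). Setting this equal to 5/32:
  λ = 5/32·(4)  ⇒  λ = 5/8
Then r = λ/(1−λ) = (5/8)/(3/8) = 5/3. Check: with r = 5/3, R = (5/8, 3/8) and [RPD]:[NFP] = 5/32 as required.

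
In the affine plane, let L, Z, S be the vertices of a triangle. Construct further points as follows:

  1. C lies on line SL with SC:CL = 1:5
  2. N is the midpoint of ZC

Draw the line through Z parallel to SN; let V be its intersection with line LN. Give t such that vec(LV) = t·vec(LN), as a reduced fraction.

t = 7/6

Assign L = (0, 0), Z = (1, 0), S = (0, 1) — the answer is frame-independent, so this choice is without loss of generality.
1. C lies on line SL with SC:CL = 1:5 ⇒ C = (0, 5/6)
2. N is the midpoint of ZC ⇒ N = (1/2, 5/12)
through Z parallel to SN: direction (1/2, -7/12); meets LN at V = (7/12, 35/72)
V = L + t·(N−L) with t = 7/6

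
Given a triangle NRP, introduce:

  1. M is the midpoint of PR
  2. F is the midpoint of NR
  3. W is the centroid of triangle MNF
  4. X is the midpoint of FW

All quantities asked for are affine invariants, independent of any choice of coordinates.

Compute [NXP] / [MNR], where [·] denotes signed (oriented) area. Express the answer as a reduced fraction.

Assign N = (0, 0), R = (1, 0), P = (0, 1) — the answer is frame-independent, so this choice is without loss of generality.
1. M is the midpoint of PR ⇒ M = (1/2, 1/2)
2. F is the midpoint of NR ⇒ F = (1/2, 0)
3. W is the centroid of triangle MNF ⇒ W = (1/3, 1/6)
4. X is the midpoint of FW ⇒ X = (5/12, 1/12)
2·[NXP] = 5/12, 2·[MNR] = 1/2
[NXP]:[MNR] = 5/12:1/2 = 5/6

[NXP]:[MNR] = 5/6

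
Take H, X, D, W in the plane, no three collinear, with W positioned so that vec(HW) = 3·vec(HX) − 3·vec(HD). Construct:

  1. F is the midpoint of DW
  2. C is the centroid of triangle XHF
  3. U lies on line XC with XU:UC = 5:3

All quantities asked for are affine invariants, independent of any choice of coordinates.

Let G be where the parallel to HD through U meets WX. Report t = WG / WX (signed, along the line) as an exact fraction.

t = 101/96

Set H = (0, 0), X = (1, 0), D = (0, 1), W = (3, -3); any affine frame gives the same invariant.
1. F is the midpoint of DW ⇒ F = (3/2, -1)
2. C is the centroid of triangle XHF ⇒ C = (5/6, -1/3)
3. U lies on line XC with XU:UC = 5:3 ⇒ U = (43/48, -5/24)
through U parallel to HD: direction (0, 1); meets WX at G = (43/48, 5/32)
G = W + t·(X−W) with t = 101/96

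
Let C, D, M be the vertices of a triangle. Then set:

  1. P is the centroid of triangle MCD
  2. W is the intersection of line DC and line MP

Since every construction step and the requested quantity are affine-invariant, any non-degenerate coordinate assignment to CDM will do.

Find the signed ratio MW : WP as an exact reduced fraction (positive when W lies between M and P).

Work in coordinates with C = (0, 0), D = (1, 0), M = (0, 1).
1. P is the centroid of triangle MCD ⇒ P = (1/3, 1/3)
2. W is the intersection of line DC and line MP ⇒ W = (1/2, 0)
W = M + t·(P−M) with t = 3/2, so MW:WP = t:(1−t) = 3/2:-1/2

MW:WP = -3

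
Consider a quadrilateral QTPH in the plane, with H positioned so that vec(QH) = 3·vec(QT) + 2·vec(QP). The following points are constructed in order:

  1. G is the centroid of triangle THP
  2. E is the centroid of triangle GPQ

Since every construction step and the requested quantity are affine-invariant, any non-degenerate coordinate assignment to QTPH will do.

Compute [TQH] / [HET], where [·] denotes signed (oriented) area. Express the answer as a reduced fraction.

Set Q = (0, 0), T = (1, 0), P = (0, 1), H = (3, 2); any affine frame gives the same invariant.
1. G is the centroid of triangle THP ⇒ G = (4/3, 1)
2. E is the centroid of triangle GPQ ⇒ E = (4/9, 2/3)
2·[TQH] = -2, 2·[HET] = 22/9
[TQH]:[HET] = -2:22/9 = -9/11

[TQH]:[HET] = -9/11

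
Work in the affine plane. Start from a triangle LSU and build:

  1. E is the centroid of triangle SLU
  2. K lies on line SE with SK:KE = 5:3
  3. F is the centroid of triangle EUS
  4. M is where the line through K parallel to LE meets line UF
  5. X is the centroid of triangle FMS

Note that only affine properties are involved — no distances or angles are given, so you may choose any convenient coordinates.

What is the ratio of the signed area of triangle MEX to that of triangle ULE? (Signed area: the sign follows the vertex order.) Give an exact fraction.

Choose coordinates L = (0, 0), S = (1, 0), U = (0, 1).
1. E is the centroid of triangle SLU ⇒ E = (1/3, 1/3)
2. K lies on line SE with SK:KE = 5:3 ⇒ K = (7/12, 5/24)
3. F is the centroid of triangle EUS ⇒ F = (4/9, 4/9)
4. M is where the line through K parallel to LE meets line UF ⇒ M = (11/18, 17/72)
5. X is the centroid of triangle FMS ⇒ X = (37/54, 49/216)
2·[MEX] = -1/216, 2·[ULE] = 1/3
[MEX]:[ULE] = -1/216:1/3 = -1/72

[MEX]:[ULE] = -1/72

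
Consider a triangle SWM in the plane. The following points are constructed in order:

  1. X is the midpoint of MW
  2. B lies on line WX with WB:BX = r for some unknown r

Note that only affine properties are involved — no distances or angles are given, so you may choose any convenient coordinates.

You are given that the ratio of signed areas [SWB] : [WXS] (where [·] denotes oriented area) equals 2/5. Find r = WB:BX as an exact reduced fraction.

Set S = (0, 0), W = (1, 0), M = (0, 1); any affine frame gives the same invariant.
1. X is the midpoint of MW ⇒ X = (1/2, 1/2)
2. With WB:BX = r, write λ = r/(r+1) so B = W + λ·(X−W); B is affine-linear in λ
Every point depending on B is an affine combination of B and λ-independent points, so each such coordinate is linear in λ; the λ² term in each signed area is a multiple of (X−W)×(X−W) = 0, so 2·[SWB] and 2·[WXS] are each linear in λ. Evaluating at λ=0 and λ=1:
  2·[SWB] = 1/2·λ,   2·[WXS] = 1/2
So [SWB]:[WXS] = (1/2·λ) / (1/2). Setting this equal to 2/5:
  1/2·λ = 2/5·(1/2)  ⇒  λ = 2/5
Then r = λ/(1−λ) = (2/5)/(3/5) = 2/3. Check: with r = 2/3, B = (4/5, 1/5) and [SWB]:[WXS] = 2/5 as required.

r = 2/3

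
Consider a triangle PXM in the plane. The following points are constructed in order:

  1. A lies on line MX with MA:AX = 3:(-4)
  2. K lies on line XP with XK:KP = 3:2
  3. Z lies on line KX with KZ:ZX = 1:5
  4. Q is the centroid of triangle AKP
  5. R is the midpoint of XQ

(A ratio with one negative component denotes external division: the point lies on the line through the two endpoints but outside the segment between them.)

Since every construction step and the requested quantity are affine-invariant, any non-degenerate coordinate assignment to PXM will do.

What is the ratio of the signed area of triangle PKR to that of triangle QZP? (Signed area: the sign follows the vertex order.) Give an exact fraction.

[PKR]:[QZP] = -2/5

Work in coordinates with P = (0, 0), X = (1, 0), M = (0, 1).
1. A lies on line MX with MA:AX = 3:(-4) ⇒ A = (-3, 4)
2. K lies on line XP with XK:KP = 3:2 ⇒ K = (2/5, 0)
3. Z lies on line KX with KZ:ZX = 1:5 ⇒ Z = (1/2, 0)
4. Q is the centroid of triangle AKP ⇒ Q = (-13/15, 4/3)
5. R is the midpoint of XQ ⇒ R = (1/15, 2/3)
2·[PKR] = 4/15, 2·[QZP] = -2/3
[PKR]:[QZP] = 4/15:-2/3 = -2/5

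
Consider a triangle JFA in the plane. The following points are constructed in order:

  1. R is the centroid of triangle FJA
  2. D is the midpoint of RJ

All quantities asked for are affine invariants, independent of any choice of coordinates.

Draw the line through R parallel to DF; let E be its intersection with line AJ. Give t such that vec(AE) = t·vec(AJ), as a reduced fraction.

Choose coordinates J = (0, 0), F = (1, 0), A = (0, 1).
1. R is the centroid of triangle FJA ⇒ R = (1/3, 1/3)
2. D is the midpoint of RJ ⇒ D = (1/6, 1/6)
through R parallel to DF: direction (5/6, -1/6); meets AJ at E = (0, 2/5)
E = A + t·(J−A) with t = 3/5

t = 3/5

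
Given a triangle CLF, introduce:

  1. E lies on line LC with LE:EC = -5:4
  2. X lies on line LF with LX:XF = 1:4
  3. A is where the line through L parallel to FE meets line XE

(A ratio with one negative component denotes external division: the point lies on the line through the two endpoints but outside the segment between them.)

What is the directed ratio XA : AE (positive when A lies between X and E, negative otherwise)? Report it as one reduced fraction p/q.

XA:AE = -1/5

Assign C = (0, 0), L = (1, 0), F = (0, 1) — the answer is frame-independent, so this choice is without loss of generality.
1. E lies on line LC with LE:EC = -5:4 ⇒ E = (-4, 0)
2. X lies on line LF with LX:XF = 1:4 ⇒ X = (4/5, 1/5)
3. A is where the line through L parallel to FE meets line XE ⇒ A = (2, 1/4)
A = X + t·(E−X) with t = -1/4, so XA:AE = t:(1−t) = -1/4:5/4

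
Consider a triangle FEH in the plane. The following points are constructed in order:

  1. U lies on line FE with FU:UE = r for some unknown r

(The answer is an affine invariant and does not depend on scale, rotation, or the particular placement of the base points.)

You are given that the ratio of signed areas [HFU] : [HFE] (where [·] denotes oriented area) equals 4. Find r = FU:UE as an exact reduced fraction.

Choose coordinates F = (0, 0), E = (1, 0), H = (0, 1).
1. With FU:UE = r, write λ = r/(r+1) so U = F + λ·(E−F); U is affine-linear in λ
Every point depending on U is an affine combination of U and λ-independent points, so each such coordinate is linear in λ; the λ² term in each signed area is a multiple of (E−F)×(E−F) = 0, so 2·[HFU] and 2·[HFE] are each linear in λ. Evaluating at λ=0 and λ=1:
  2·[HFU] = λ,   2·[HFE] = 1
So [HFU]:[HFE] = (λ) / (1). Setting this equal to 4:
  λ = 4·(1)  ⇒  λ = 4
Then r = λ/(1−λ) = (4)/(-3) = -4/3. Check: with r = -4/3, U = (4, 0) and [HFU]:[HFE] = 4 as required.

r = -4/3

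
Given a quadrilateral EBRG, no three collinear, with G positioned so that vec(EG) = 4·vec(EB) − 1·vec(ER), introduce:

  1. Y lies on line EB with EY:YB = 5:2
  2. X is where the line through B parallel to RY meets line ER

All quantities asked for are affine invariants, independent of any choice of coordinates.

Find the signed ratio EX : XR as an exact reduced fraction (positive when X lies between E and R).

EX:XR = -7/2

Set E = (0, 0), B = (1, 0), R = (0, 1), G = (4, -1); any affine frame gives the same invariant.
1. Y lies on line EB with EY:YB = 5:2 ⇒ Y = (5/7, 0)
2. X is where the line through B parallel to RY meets line ER ⇒ X = (0, 7/5)
X = E + t·(R−E) with t = 7/5, so EX:XR = t:(1−t) = 7/5:-2/5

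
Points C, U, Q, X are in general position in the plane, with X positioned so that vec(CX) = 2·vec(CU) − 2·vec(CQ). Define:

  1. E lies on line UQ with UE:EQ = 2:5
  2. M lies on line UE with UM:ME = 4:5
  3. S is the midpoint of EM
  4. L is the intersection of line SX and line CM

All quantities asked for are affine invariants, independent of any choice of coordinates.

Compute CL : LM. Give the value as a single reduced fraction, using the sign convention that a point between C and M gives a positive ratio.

CL:LM = 126/5

Choose coordinates C = (0, 0), U = (1, 0), Q = (0, 1), X = (2, -2).
1. E lies on line UQ with UE:EQ = 2:5 ⇒ E = (5/7, 2/7)
2. M lies on line UE with UM:ME = 4:5 ⇒ M = (55/63, 8/63)
3. S is the midpoint of EM ⇒ S = (50/63, 13/63)
4. L is the intersection of line SX and line CM ⇒ L = (110/131, 16/131)
L = C + t·(M−C) with t = 126/131, so CL:LM = t:(1−t) = 126/131:5/131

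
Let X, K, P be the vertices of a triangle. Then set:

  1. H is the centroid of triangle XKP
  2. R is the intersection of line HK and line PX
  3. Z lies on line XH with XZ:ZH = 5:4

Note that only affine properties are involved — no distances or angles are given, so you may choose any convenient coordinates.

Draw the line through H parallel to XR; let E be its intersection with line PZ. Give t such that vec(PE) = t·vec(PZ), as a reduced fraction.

t = 9/5

Choose coordinates X = (0, 0), K = (1, 0), P = (0, 1).
1. H is the centroid of triangle XKP ⇒ H = (1/3, 1/3)
2. R is the intersection of line HK and line PX ⇒ R = (0, 1/2)
3. Z lies on line XH with XZ:ZH = 5:4 ⇒ Z = (5/27, 5/27)
through H parallel to XR: direction (0, 1/2); meets PZ at E = (1/3, -7/15)
E = P + t·(Z−P) with t = 9/5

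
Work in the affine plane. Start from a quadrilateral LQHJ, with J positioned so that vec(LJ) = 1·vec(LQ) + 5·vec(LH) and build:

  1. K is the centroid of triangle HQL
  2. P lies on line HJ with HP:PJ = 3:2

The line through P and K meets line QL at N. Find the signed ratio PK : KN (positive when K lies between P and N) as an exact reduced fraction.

PK:KN = 46/5

Set L = (0, 0), Q = (1, 0), H = (0, 1), J = (1, 5); any affine frame gives the same invariant.
1. K is the centroid of triangle HQL ⇒ K = (1/3, 1/3)
2. P lies on line HJ with HP:PJ = 3:2 ⇒ P = (3/5, 17/5)
line PK meets QL at N = (7/23, 0)
K = P + t·(N−P) with t = 46/51, so PK:KN = 46/51:5/51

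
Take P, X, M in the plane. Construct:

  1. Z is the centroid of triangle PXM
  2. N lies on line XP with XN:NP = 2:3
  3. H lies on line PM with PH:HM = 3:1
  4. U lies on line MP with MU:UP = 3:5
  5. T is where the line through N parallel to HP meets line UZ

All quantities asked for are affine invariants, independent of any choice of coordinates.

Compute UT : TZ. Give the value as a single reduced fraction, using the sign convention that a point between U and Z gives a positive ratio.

Work in coordinates with P = (0, 0), X = (1, 0), M = (0, 1).
1. Z is the centroid of triangle PXM ⇒ Z = (1/3, 1/3)
2. N lies on line XP with XN:NP = 2:3 ⇒ N = (3/5, 0)
3. H lies on line PM with PH:HM = 3:1 ⇒ H = (0, 3/4)
4. U lies on line MP with MU:UP = 3:5 ⇒ U = (0, 5/8)
5. T is where the line through N parallel to HP meets line UZ ⇒ T = (3/5, 1/10)
T = U + t·(Z−U) with t = 9/5, so UT:TZ = t:(1−t) = 9/5:-4/5

UT:TZ = -9/4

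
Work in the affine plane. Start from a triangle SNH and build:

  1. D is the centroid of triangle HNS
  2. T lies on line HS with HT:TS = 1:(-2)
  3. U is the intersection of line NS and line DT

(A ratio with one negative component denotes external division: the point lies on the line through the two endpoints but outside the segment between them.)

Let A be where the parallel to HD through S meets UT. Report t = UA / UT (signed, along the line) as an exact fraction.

Choose coordinates S = (0, 0), N = (1, 0), H = (0, 1).
1. D is the centroid of triangle HNS ⇒ D = (1/3, 1/3)
2. T lies on line HS with HT:TS = 1:(-2) ⇒ T = (0, 2)
3. U is the intersection of line NS and line DT ⇒ U = (2/5, 0)
through S parallel to HD: direction (1/3, -2/3); meets UT at A = (2/3, -4/3)
A = U + t·(T−U) with t = -2/3

t = -2/3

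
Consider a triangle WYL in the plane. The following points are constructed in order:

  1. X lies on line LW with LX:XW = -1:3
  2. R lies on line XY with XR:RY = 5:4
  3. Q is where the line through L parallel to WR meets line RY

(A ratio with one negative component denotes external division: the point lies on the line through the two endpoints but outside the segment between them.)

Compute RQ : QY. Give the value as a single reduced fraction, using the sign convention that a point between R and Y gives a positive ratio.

RQ:QY = -5/11

Work in coordinates with W = (0, 0), Y = (1, 0), L = (0, 1).
1. X lies on line LW with LX:XW = -1:3 ⇒ X = (0, 3/2)
2. R lies on line XY with XR:RY = 5:4 ⇒ R = (5/9, 2/3)
3. Q is where the line through L parallel to WR meets line RY ⇒ Q = (5/27, 11/9)
Q = R + t·(Y−R) with t = -5/6, so RQ:QY = t:(1−t) = -5/6:11/6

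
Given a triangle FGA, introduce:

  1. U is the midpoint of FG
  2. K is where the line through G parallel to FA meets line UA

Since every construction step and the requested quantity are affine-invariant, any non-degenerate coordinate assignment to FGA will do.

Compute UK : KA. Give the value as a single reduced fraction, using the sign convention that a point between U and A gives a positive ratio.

Assign F = (0, 0), G = (1, 0), A = (0, 1) — the answer is frame-independent, so this choice is without loss of generality.
1. U is the midpoint of FG ⇒ U = (1/2, 0)
2. K is where the line through G parallel to FA meets line UA ⇒ K = (1, -1)
K = U + t·(A−U) with t = -1, so UK:KA = t:(1−t) = -1:2

UK:KA = -1/2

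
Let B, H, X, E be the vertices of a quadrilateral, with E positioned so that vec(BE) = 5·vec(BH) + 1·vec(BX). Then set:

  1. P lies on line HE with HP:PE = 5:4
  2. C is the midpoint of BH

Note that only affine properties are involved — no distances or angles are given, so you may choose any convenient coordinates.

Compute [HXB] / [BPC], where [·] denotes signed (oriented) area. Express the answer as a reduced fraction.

Work in coordinates with B = (0, 0), H = (1, 0), X = (0, 1), E = (5, 1).
1. P lies on line HE with HP:PE = 5:4 ⇒ P = (29/9, 5/9)
2. C is the midpoint of BH ⇒ C = (1/2, 0)
2·[HXB] = 1, 2·[BPC] = -5/18
[HXB]:[BPC] = 1:-5/18 = -18/5

[HXB]:[BPC] = -18/5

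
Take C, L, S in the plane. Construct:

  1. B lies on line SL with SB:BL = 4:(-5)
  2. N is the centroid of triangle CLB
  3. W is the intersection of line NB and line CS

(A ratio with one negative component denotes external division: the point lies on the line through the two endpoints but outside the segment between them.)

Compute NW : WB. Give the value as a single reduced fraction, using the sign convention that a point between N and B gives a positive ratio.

NW:WB = -1/4

Assign C = (0, 0), L = (1, 0), S = (0, 1) — the answer is frame-independent, so this choice is without loss of generality.
1. B lies on line SL with SB:BL = 4:(-5) ⇒ B = (-4, 5)
2. N is the centroid of triangle CLB ⇒ N = (-1, 5/3)
3. W is the intersection of line NB and line CS ⇒ W = (0, 5/9)
W = N + t·(B−N) with t = -1/3, so NW:WB = t:(1−t) = -1/3:4/3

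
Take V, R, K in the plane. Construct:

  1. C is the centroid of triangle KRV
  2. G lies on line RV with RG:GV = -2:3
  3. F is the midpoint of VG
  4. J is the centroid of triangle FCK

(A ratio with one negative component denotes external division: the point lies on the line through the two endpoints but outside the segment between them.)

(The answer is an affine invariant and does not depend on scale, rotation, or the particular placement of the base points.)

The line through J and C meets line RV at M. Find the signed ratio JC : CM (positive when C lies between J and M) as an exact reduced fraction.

Set V = (0, 0), R = (1, 0), K = (0, 1); any affine frame gives the same invariant.
1. C is the centroid of triangle KRV ⇒ C = (1/3, 1/3)
2. G lies on line RV with RG:GV = -2:3 ⇒ G = (3, 0)
3. F is the midpoint of VG ⇒ F = (3/2, 0)
4. J is the centroid of triangle FCK ⇒ J = (11/18, 4/9)
line JC meets RV at M = (-1/2, 0)
C = J + t·(M−J) with t = 1/4, so JC:CM = 1/4:3/4

JC:CM = 1/3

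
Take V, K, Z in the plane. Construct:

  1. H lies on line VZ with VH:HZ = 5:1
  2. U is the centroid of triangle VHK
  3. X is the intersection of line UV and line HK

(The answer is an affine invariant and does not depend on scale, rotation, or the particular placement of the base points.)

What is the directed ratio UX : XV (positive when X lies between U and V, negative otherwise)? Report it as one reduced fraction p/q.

Assign V = (0, 0), K = (1, 0), Z = (0, 1) — the answer is frame-independent, so this choice is without loss of generality.
1. H lies on line VZ with VH:HZ = 5:1 ⇒ H = (0, 5/6)
2. U is the centroid of triangle VHK ⇒ U = (1/3, 5/18)
3. X is the intersection of line UV and line HK ⇒ X = (1/2, 5/12)
X = U + t·(V−U) with t = -1/2, so UX:XV = t:(1−t) = -1/2:3/2

UX:XV = -1/3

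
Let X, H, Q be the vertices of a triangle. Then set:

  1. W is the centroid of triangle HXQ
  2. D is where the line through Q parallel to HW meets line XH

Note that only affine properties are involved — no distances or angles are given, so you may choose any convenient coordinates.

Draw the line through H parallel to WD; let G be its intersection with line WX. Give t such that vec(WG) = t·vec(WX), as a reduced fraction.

Work in coordinates with X = (0, 0), H = (1, 0), Q = (0, 1).
1. W is the centroid of triangle HXQ ⇒ W = (1/3, 1/3)
2. D is where the line through Q parallel to HW meets line XH ⇒ D = (2, 0)
through H parallel to WD: direction (5/3, -1/3); meets WX at G = (1/6, 1/6)
G = W + t·(X−W) with t = 1/2

t = 1/2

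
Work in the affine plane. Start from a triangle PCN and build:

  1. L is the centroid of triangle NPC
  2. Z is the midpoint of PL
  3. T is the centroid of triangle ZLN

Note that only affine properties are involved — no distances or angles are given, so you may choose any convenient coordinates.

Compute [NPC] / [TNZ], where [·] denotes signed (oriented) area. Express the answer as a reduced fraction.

[NPC]:[TNZ] = 18

Assign P = (0, 0), C = (1, 0), N = (0, 1) — the answer is frame-independent, so this choice is without loss of generality.
1. L is the centroid of triangle NPC ⇒ L = (1/3, 1/3)
2. Z is the midpoint of PL ⇒ Z = (1/6, 1/6)
3. T is the centroid of triangle ZLN ⇒ T = (1/6, 1/2)
2·[NPC] = 1, 2·[TNZ] = 1/18
[NPC]:[TNZ] = 1:1/18 = 18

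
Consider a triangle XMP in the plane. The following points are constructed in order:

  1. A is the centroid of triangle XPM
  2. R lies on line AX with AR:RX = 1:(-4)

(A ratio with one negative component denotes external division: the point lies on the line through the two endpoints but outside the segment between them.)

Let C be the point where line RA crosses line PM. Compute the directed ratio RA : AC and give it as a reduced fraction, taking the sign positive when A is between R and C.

Assign X = (0, 0), M = (1, 0), P = (0, 1) — the answer is frame-independent, so this choice is without loss of generality.
1. A is the centroid of triangle XPM ⇒ A = (1/3, 1/3)
2. R lies on line AX with AR:RX = 1:(-4) ⇒ R = (4/9, 4/9)
line RA meets PM at C = (1/2, 1/2)
A = R + t·(C−R) with t = -2, so RA:AC = -2:3

RA:AC = -2/3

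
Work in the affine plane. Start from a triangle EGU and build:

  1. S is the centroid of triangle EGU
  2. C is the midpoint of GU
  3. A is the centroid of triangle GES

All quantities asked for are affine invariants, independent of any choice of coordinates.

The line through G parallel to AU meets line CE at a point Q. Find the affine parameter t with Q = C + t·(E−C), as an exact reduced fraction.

Work in coordinates with E = (0, 0), G = (1, 0), U = (0, 1).
1. S is the centroid of triangle EGU ⇒ S = (1/3, 1/3)
2. C is the midpoint of GU ⇒ C = (1/2, 1/2)
3. A is the centroid of triangle GES ⇒ A = (4/9, 1/9)
through G parallel to AU: direction (-4/9, 8/9); meets CE at Q = (2/3, 2/3)
Q = C + t·(E−C) with t = -1/3

t = -1/3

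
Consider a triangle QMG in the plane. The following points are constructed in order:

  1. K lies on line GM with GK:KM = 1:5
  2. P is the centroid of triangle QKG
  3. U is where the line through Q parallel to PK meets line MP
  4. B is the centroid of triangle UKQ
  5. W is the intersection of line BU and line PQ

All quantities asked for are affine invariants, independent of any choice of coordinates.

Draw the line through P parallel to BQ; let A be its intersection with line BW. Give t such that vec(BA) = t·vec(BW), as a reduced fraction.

Assign Q = (0, 0), M = (1, 0), G = (0, 1) — the answer is frame-independent, so this choice is without loss of generality.
1. K lies on line GM with GK:KM = 1:5 ⇒ K = (1/6, 5/6)
2. P is the centroid of triangle QKG ⇒ P = (1/18, 11/18)
3. U is where the line through Q parallel to PK meets line MP ⇒ U = (11/45, 22/45)
4. B is the centroid of triangle UKQ ⇒ B = (37/270, 119/270)
5. W is the intersection of line BU and line PQ ⇒ W = (11/306, 121/306)
through P parallel to BQ: direction (-37/270, -119/270); meets BW at A = (-19/990, 367/990)
A = B + t·(W−B) with t = 17/11

t = 17/11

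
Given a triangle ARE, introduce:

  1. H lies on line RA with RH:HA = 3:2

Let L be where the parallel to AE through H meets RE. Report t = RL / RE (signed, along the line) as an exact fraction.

Assign A = (0, 0), R = (1, 0), E = (0, 1) — the answer is frame-independent, so this choice is without loss of generality.
1. H lies on line RA with RH:HA = 3:2 ⇒ H = (2/5, 0)
through H parallel to AE: direction (0, 1); meets RE at L = (2/5, 3/5)
L = R + t·(E−R) with t = 3/5

t = 3/5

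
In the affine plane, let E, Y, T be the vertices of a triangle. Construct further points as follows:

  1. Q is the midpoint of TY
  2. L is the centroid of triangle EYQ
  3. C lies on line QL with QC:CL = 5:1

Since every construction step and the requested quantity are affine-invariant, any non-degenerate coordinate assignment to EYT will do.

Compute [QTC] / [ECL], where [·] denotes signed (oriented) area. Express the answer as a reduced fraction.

Assign E = (0, 0), Y = (1, 0), T = (0, 1) — the answer is frame-independent, so this choice is without loss of generality.
1. Q is the midpoint of TY ⇒ Q = (1/2, 1/2)
2. L is the centroid of triangle EYQ ⇒ L = (1/2, 1/6)
3. C lies on line QL with QC:CL = 5:1 ⇒ C = (1/2, 2/9)
2·[QTC] = 5/36, 2·[ECL] = -1/36
[QTC]:[ECL] = 5/36:-1/36 = -5

[QTC]:[ECL] = -5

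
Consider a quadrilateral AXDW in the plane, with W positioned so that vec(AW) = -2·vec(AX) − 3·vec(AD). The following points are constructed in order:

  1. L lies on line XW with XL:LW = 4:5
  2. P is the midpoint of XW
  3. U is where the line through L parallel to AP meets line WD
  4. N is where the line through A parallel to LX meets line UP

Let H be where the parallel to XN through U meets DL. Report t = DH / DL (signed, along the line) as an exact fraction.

Work in coordinates with A = (0, 0), X = (1, 0), D = (0, 1), W = (-2, -3).
1. L lies on line XW with XL:LW = 4:5 ⇒ L = (-1/3, -4/3)
2. P is the midpoint of XW ⇒ P = (-1/2, -3/2)
3. U is where the line through L parallel to AP meets line WD ⇒ U = (4/3, 11/3)
4. N is where the line through A parallel to LX meets line UP ⇒ N = (1/20, 1/20)
through U parallel to XN: direction (-19/20, 1/20); meets DL at H = (26/67, 249/67)
H = D + t·(L−D) with t = -78/67

t = -78/67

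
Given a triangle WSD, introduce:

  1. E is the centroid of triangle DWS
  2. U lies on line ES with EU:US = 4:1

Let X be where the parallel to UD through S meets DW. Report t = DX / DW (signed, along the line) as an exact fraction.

Set W = (0, 0), S = (1, 0), D = (0, 1); any affine frame gives the same invariant.
1. E is the centroid of triangle DWS ⇒ E = (1/3, 1/3)
2. U lies on line ES with EU:US = 4:1 ⇒ U = (13/15, 1/15)
through S parallel to UD: direction (-13/15, 14/15); meets DW at X = (0, 14/13)
X = D + t·(W−D) with t = -1/13

t = -1/13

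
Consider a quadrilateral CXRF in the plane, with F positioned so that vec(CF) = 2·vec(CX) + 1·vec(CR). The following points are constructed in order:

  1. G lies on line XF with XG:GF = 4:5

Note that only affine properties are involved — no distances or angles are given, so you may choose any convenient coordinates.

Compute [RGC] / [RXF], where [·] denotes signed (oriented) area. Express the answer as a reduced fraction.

Assign C = (0, 0), X = (1, 0), R = (0, 1), F = (2, 1) — the answer is frame-independent, so this choice is without loss of generality.
1. G lies on line XF with XG:GF = 4:5 ⇒ G = (13/9, 4/9)
2·[RGC] = -13/9, 2·[RXF] = 2
[RGC]:[RXF] = -13/9:2 = -13/18

[RGC]:[RXF] = -13/18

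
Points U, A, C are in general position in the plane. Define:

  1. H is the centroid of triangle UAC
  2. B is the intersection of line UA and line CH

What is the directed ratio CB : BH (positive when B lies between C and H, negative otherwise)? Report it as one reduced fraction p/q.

CB:BH = -3

Assign U = (0, 0), A = (1, 0), C = (0, 1) — the answer is frame-independent, so this choice is without loss of generality.
1. H is the centroid of triangle UAC ⇒ H = (1/3, 1/3)
2. B is the intersection of line UA and line CH ⇒ B = (1/2, 0)
B = C + t·(H−C) with t = 3/2, so CB:BH = t:(1−t) = 3/2:-1/2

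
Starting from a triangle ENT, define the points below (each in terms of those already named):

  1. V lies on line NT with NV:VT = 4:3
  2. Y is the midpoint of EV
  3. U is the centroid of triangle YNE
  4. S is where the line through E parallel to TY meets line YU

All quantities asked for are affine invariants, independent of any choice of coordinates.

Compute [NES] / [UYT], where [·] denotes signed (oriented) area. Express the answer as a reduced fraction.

[NES]:[UYT] = 15/2

Work in coordinates with E = (0, 0), N = (1, 0), T = (0, 1).
1. V lies on line NT with NV:VT = 4:3 ⇒ V = (3/7, 4/7)
2. Y is the midpoint of EV ⇒ Y = (3/14, 2/7)
3. U is the centroid of triangle YNE ⇒ U = (17/42, 2/21)
4. S is where the line through E parallel to TY meets line YU ⇒ S = (-3/14, 5/7)
2·[NES] = -5/7, 2·[UYT] = -2/21
[NES]:[UYT] = -5/7:-2/21 = 15/2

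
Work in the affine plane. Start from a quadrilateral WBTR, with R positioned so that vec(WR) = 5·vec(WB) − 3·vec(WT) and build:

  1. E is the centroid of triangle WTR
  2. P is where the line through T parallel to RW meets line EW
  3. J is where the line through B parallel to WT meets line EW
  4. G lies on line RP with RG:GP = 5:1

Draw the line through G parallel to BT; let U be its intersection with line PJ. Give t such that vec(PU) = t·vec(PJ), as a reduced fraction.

Assign W = (0, 0), B = (1, 0), T = (0, 1), R = (5, -3) — the answer is frame-independent, so this choice is without loss of generality.
1. E is the centroid of triangle WTR ⇒ E = (5/3, -2/3)
2. P is where the line through T parallel to RW meets line EW ⇒ P = (5, -2)
3. J is where the line through B parallel to WT meets line EW ⇒ J = (1, -2/5)
4. G lies on line RP with RG:GP = 5:1 ⇒ G = (5, -13/6)
through G parallel to BT: direction (-1, 1); meets PJ at U = (85/18, -17/9)
U = P + t·(J−P) with t = 5/72

t = 5/72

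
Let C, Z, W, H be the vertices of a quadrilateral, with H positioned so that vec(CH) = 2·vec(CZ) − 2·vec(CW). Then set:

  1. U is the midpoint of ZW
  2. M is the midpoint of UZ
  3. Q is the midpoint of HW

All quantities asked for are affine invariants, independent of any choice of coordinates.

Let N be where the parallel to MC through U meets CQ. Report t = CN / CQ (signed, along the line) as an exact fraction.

Set C = (0, 0), Z = (1, 0), W = (0, 1), H = (2, -2); any affine frame gives the same invariant.
1. U is the midpoint of ZW ⇒ U = (1/2, 1/2)
2. M is the midpoint of UZ ⇒ M = (3/4, 1/4)
3. Q is the midpoint of HW ⇒ Q = (1, -1/2)
through U parallel to MC: direction (-3/4, -1/4); meets CQ at N = (-2/5, 1/5)
N = C + t·(Q−C) with t = -2/5

t = -2/5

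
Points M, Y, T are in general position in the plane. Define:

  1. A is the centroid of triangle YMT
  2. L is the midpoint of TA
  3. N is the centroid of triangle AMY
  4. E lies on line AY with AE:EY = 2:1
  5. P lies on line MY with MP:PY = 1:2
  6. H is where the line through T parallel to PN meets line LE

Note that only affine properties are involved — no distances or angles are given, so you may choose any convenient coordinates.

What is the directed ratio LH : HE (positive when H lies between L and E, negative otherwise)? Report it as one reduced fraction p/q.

LH:HE = -3/10

Assign M = (0, 0), Y = (1, 0), T = (0, 1) — the answer is frame-independent, so this choice is without loss of generality.
1. A is the centroid of triangle YMT ⇒ A = (1/3, 1/3)
2. L is the midpoint of TA ⇒ L = (1/6, 2/3)
3. N is the centroid of triangle AMY ⇒ N = (4/9, 1/9)
4. E lies on line AY with AE:EY = 2:1 ⇒ E = (7/9, 1/9)
5. P lies on line MY with MP:PY = 1:2 ⇒ P = (1/3, 0)
6. H is where the line through T parallel to PN meets line LE ⇒ H = (-2/21, 19/21)
H = L + t·(E−L) with t = -3/7, so LH:HE = t:(1−t) = -3/7:10/7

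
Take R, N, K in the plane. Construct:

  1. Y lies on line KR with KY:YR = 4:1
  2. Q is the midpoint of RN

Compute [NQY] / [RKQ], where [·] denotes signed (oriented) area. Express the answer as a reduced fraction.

Work in coordinates with R = (0, 0), N = (1, 0), K = (0, 1).
1. Y lies on line KR with KY:YR = 4:1 ⇒ Y = (0, 1/5)
2. Q is the midpoint of RN ⇒ Q = (1/2, 0)
2·[NQY] = -1/10, 2·[RKQ] = -1/2
[NQY]:[RKQ] = -1/10:-1/2 = 1/5

[NQY]:[RKQ] = 1/5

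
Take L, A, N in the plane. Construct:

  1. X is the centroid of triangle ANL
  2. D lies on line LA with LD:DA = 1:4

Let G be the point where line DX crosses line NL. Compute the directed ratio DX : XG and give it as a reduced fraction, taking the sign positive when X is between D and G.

DX:XG = -2/5

Work in coordinates with L = (0, 0), A = (1, 0), N = (0, 1).
1. X is the centroid of triangle ANL ⇒ X = (1/3, 1/3)
2. D lies on line LA with LD:DA = 1:4 ⇒ D = (1/5, 0)
line DX meets NL at G = (0, -1/2)
X = D + t·(G−D) with t = -2/3, so DX:XG = -2/3:5/3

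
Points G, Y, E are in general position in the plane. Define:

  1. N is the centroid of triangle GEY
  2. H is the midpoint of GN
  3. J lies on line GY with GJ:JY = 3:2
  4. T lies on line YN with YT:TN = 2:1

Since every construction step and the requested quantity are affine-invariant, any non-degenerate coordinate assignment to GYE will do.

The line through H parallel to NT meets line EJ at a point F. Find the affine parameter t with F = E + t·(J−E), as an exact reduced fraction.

Set G = (0, 0), Y = (1, 0), E = (0, 1); any affine frame gives the same invariant.
1. N is the centroid of triangle GEY ⇒ N = (1/3, 1/3)
2. H is the midpoint of GN ⇒ H = (1/6, 1/6)
3. J lies on line GY with GJ:JY = 3:2 ⇒ J = (3/5, 0)
4. T lies on line YN with YT:TN = 2:1 ⇒ T = (5/9, 2/9)
through H parallel to NT: direction (2/9, -1/9); meets EJ at F = (9/14, -1/14)
F = E + t·(J−E) with t = 15/14

t = 15/14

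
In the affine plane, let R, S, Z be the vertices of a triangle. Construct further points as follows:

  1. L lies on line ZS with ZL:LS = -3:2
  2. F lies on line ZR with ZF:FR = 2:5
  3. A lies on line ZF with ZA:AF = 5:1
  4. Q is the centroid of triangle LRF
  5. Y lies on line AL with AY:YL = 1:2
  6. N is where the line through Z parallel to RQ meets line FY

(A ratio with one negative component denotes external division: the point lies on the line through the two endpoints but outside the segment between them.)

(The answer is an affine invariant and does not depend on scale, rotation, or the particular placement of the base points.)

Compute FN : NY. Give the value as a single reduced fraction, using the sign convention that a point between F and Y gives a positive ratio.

Set R = (0, 0), S = (1, 0), Z = (0, 1); any affine frame gives the same invariant.
1. L lies on line ZS with ZL:LS = -3:2 ⇒ L = (3, -2)
2. F lies on line ZR with ZF:FR = 2:5 ⇒ F = (0, 5/7)
3. A lies on line ZF with ZA:AF = 5:1 ⇒ A = (0, 16/21)
4. Q is the centroid of triangle LRF ⇒ Q = (1, -3/7)
5. Y lies on line AL with AY:YL = 1:2 ⇒ Y = (1, -10/63)
6. N is where the line through Z parallel to RQ meets line FY ⇒ N = (-9/14, 125/98)
N = F + t·(Y−F) with t = -9/14, so FN:NY = t:(1−t) = -9/14:23/14

FN:NY = -9/23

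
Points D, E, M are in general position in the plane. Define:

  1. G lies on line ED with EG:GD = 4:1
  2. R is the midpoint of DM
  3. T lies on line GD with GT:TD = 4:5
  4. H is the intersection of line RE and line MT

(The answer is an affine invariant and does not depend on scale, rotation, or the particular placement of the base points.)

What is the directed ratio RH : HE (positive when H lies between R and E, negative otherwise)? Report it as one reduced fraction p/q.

RH:HE = 1/16

Choose coordinates D = (0, 0), E = (1, 0), M = (0, 1).
1. G lies on line ED with EG:GD = 4:1 ⇒ G = (1/5, 0)
2. R is the midpoint of DM ⇒ R = (0, 1/2)
3. T lies on line GD with GT:TD = 4:5 ⇒ T = (1/9, 0)
4. H is the intersection of line RE and line MT ⇒ H = (1/17, 8/17)
H = R + t·(E−R) with t = 1/17, so RH:HE = t:(1−t) = 1/17:16/17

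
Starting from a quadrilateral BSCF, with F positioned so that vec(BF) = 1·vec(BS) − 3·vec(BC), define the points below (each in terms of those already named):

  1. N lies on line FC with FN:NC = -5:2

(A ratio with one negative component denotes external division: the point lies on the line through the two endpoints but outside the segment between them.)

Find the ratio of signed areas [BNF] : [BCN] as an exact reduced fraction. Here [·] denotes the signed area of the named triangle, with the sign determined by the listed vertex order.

[BNF]:[BCN] = -5/2

Work in coordinates with B = (0, 0), S = (1, 0), C = (0, 1), F = (1, -3).
1. N lies on line FC with FN:NC = -5:2 ⇒ N = (-2/3, 11/3)
2·[BNF] = -5/3, 2·[BCN] = 2/3
[BNF]:[BCN] = -5/3:2/3 = -5/2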